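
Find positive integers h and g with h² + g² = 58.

We need to find integers h, g > 0 such that h² + g² = 58.
Trying h = 3: g² = 58 - 3² = 58 - 9 = 49
g = 7
Check: 3² + 7² = 9 + 49 = 58 ✓

58 = 3² + 7²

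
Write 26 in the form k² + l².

We need to find integers k, l > 0 such that k² + l² = 26.
Trying k = 1: l² = 26 - 1² = 26 - 1 = 25
l = 5
Check: 1² + 5² = 1 + 25 = 26 ✓

26 = 1² + 5²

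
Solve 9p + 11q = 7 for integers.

Step 1: Check solvability.
gcd(9, 11) = 1
Since 1 divides 7, solutions exist.

Step 2: Apply extended Euclidean algorithm to find gcd.
We find integers such that 9*x0 + 11*y0 = 1

Step 3: Scale the particular solution.
Multiply by 7/1 = 7:
p = 35, q = -28

Step 4: Verify.
9*(35) + 11*(-28) = 7 = 7 ✓

p = 35, q = -28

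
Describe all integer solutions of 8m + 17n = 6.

Step 1: Compute gcd(8, 17) = 1.
Since 1 divides 6, solutions exist.

Step 2: Find a particular solution using extended Euclidean algorithm.
We get m₀ = -12, n₀ = 6.
Check: 8*-12 + 17*6 = 6 = 6 ✓

Step 3: Write the general solution.
m = -12 + (17/1)t = -12 + 17t
n = 6 - (8/1)t = 6 - 8t
for any integer t.

m = -12 + 17t, n = 6 - 8t for integer t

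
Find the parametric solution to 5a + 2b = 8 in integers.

Step 1: Compute gcd(5, 2) = 1.
Since 1 divides 8, solutions exist.

Step 2: Find a particular solution using extended Euclidean algorithm.
We get a₀ = 8, b₀ = -16.
Check: 5*8 + 2*-16 = 8 = 8 ✓

Step 3: Write the general solution.
a = 8 + (2/1)t = 8 + 2t
b = -16 - (5/1)t = -16 - 5t
for any integer t.

a = 8 + 2t, b = -16 - 5t for integer t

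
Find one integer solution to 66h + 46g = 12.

Step 1: Check solvability.
gcd(66, 46) = 2
Since 2 divides 12, solutions exist.

Step 2: Apply extended Euclidean algorithm to find gcd.
We find integers such that 66*x0 + 46*y0 = 2

Step 3: Scale the particular solution.
Multiply by 12/2 = 6:
h = 42, g = -60

Step 4: Verify.
66*(42) + 46*(-60) = 12 = 12 ✓

h = 42, g = -60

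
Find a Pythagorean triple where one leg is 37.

We need the other leg and hypotenuse such that 37² + x² = c².
Take x = 684, c = 685: 37² + 684² = 1369 + 467856 = 469225 = 685² ✓
Triple: (37, 684, 685)

(37, 684, 685)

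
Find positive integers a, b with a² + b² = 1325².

We need a² + b² = 1325² = 1755625.
Trying: 357² + 1276² = 127449 + 1628176 = 1755625 ✓

(357, 1276, 1325)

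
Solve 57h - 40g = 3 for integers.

Step 1: Check solvability.
gcd(57, 40) = 1
Since 1 divides 3, solutions exist.

Step 2: Apply extended Euclidean algorithm to find gcd.
We find integers such that 57*x0 + 40*y0 = 1

Step 3: Scale the particular solution.
Multiply by 3/1 = 3:
h = -21, g = -30

Step 4: Verify.
57*(-21) - 40*(-30) = 3 = 3 ✓

h = -21, g = -30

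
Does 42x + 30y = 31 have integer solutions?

Step 1: Compute gcd(42, 30).
gcd(42, 30) = 6

Step 2: Check divisibility.
Does 6 divide 31? 31 = 6 x 5 + 1, so no.

By the theorem on linear Diophantine equations, 42x + 30y = 31 has integer solutions if and only if gcd(42, 30) divides 31. Since 6 does not divide 31, no solutions exist.

No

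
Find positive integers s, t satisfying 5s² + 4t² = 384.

Try small values of s and check whether (384 - 5s²)/4 is a perfect square.
s = 8: 5·8² = 320, so 4t² = 384 - 320 = 64, giving t² = 16, t = 4.
Check: 5·8² + 4·4² = 320 + 64 = 384 ✓

s = 8, t = 4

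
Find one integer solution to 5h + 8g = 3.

Step 1: Check solvability.
gcd(5, 8) = 1
Since 1 divides 3, solutions exist.

Step 2: Apply extended Euclidean algorithm to find gcd.
We find integers such that 5*x0 + 8*y0 = 1

Step 3: Scale the particular solution.
Multiply by 3/1 = 3:
h = -9, g = 6

Step 4: Verify.
5*(-9) + 8*(6) = 3 = 3 ✓

h = -9, g = 6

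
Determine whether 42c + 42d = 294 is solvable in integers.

Step 1: Compute gcd(42, 42).
gcd(42, 42) = 42

Step 2: Check divisibility.
Does 42 divide 294? 294 = 42 x 7, so yes.

By the theorem on linear Diophantine equations, 42c + 42d = 294 has integer solutions if and only if gcd(42, 42) divides 294. Since 42 | 294, solutions exist.

Yes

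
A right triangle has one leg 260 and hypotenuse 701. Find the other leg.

a² = c² - b² = 491401 - 67600 = 423801
a = 651

651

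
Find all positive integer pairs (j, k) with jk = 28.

The positive divisors of 28 are: 1, 2, 4, 7, 14, 28.
Each divisor d gives the pair (d, 28/d):
(1, 28), (2, 14), (4, 7), (7, 4), (14, 2), (28, 1)

(1, 28), (2, 14), (4, 7), (7, 4), (14, 2), (28, 1)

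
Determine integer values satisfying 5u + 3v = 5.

Step 1: Check solvability.
gcd(5, 3) = 1
Since 1 divides 5, solutions exist.

Step 2: Apply extended Euclidean algorithm to find gcd.
We find integers such that 5*x0 + 3*y0 = 1

Step 3: Scale the particular solution.
Multiply by 5/1 = 5:
u = -5, v = 10

Step 4: Verify.
5*(-5) + 3*(10) = 5 = 5 ✓

u = -5, v = 10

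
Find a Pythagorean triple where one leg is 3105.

We need the other leg and hypotenuse such that 3105² + x² = c².
Take x = 500, c = 3145: 3105² + 500² = 9641025 + 250000 = 9891025 = 3145² ✓
Triple: (3105, 500, 3145)

(3105, 500, 3145)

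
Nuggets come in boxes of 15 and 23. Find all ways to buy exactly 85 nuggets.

We need non-negative integers (x, y) with 15x + 23y = 85.
For each x in 0..5, check if 85 - 15x is a non-negative multiple of 23.
No x yields an integer y ≥ 0.

No solution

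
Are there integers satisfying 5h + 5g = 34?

Step 1: Compute gcd(5, 5).
gcd(5, 5) = 5

Step 2: Check divisibility.
Does 5 divide 34? 34 = 5 x 6 + 4, so no.

By the theorem on linear Diophantine equations, 5h + 5g = 34 has integer solutions if and only if gcd(5, 5) divides 34. Since 5 does not divide 34, no solutions exist.

No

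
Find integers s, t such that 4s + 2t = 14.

Step 1: Check solvability.
gcd(4, 2) = 2
Since 2 divides 14, solutions exist.

Step 2: Apply extended Euclidean algorithm to find gcd.
We find integers such that 4*x0 + 2*y0 = 2

Step 3: Scale the particular solution.
Multiply by 14/2 = 7:
s = 0, t = 7

Step 4: Verify.
4*(0) + 2*(7) = 14 = 14 ✓

s = 0, t = 7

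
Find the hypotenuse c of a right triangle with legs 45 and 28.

c² = a² + b² = 45² + 28² = 2025 + 784 = 2809
c = 53

53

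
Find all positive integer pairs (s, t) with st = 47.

The positive divisors of 47 are: 1, 47.
Each divisor d gives the pair (d, 47/d):
(1, 47), (47, 1)

(1, 47), (47, 1)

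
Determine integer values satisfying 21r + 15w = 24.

Step 1: Check solvability.
gcd(21, 15) = 3
Since 3 divides 24, solutions exist.

Step 2: Apply extended Euclidean algorithm to find gcd.
We find integers such that 21*x0 + 15*y0 = 3

Step 3: Scale the particular solution.
Multiply by 24/3 = 8:
r = -16, w = 24

Step 4: Verify.
21*(-16) + 15*(24) = 24 = 24 ✓

r = -16, w = 24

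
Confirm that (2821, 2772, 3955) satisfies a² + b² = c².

Compute a² + b² = 2821² + 2772² = 7958041 + 7683984 = 15642025
Compute c² = 3955² = 15642025
Since 15642025 = 15642025, confirmed.

Yes, it is a Pythagorean triple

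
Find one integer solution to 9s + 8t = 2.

Step 1: Check solvability.
gcd(9, 8) = 1
Since 1 divides 2, solutions exist.

Step 2: Apply extended Euclidean algorithm to find gcd.
We find integers such that 9*x0 + 8*y0 = 1

Step 3: Scale the particular solution.
Multiply by 2/1 = 2:
s = 2, t = -2

Step 4: Verify.
9*(2) + 8*(-2) = 2 = 2 ✓

s = 2, t = -2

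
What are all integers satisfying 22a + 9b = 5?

Step 1: Compute gcd(22, 9) = 1.
Since 1 divides 5, solutions exist.

Step 2: Find a particular solution using extended Euclidean algorithm.
We get a₀ = -10, b₀ = 25.
Check: 22*-10 + 9*25 = 5 = 5 ✓

Step 3: Write the general solution.
a = -10 + (9/1)t = -10 + 9t
b = 25 - (22/1)t = 25 - 22t
for any integer t.

a = -10 + 9t, b = 25 - 22t for integer t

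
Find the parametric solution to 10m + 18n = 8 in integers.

Step 1: Compute gcd(10, 18) = 2.
Since 2 divides 8, solutions exist.

Step 2: Find a particular solution using extended Euclidean algorithm.
We get m₀ = 8, n₀ = -4.
Check: 10*8 + 18*-4 = 8 = 8 ✓

Step 3: Write the general solution.
m = 8 + (18/2)t = 8 + 9t
n = -4 - (10/2)t = -4 - 5t
for any integer t.

m = 8 + 9t, n = -4 - 5t for integer t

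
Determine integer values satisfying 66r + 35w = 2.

Step 1: Check solvability.
gcd(66, 35) = 1
Since 1 divides 2, solutions exist.

Step 2: Apply extended Euclidean algorithm to find gcd.
We find integers such that 66*x0 + 35*y0 = 1

Step 3: Scale the particular solution.
Multiply by 2/1 = 2:
r = -18, w = 34

Step 4: Verify.
66*(-18) + 35*(34) = 2 = 2 ✓

r = -18, w = 34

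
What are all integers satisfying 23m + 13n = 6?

Step 1: Compute gcd(23, 13) = 1.
Since 1 divides 6, solutions exist.

Step 2: Find a particular solution using extended Euclidean algorithm.
We get m₀ = 24, n₀ = -42.
Check: 23*24 + 13*-42 = 6 = 6 ✓

Step 3: Write the general solution.
m = 24 + (13/1)t = 24 + 13t
n = -42 - (23/1)t = -42 - 23t
for any integer t.

m = 24 + 13t, n = -42 - 23t for integer t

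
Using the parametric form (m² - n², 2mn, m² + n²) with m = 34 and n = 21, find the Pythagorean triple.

a = m² - n² = 1156 - 441 = 715
b = 2mn = 2·34·21 = 1428
c = m² + n² = 1156 + 441 = 1597
Verify: 715² + 1428² = 511225 + 2039184 = 2550409 = 1597² ✓

(715, 1428, 1597)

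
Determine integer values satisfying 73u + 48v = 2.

Step 1: Check solvability.
gcd(73, 48) = 1
Since 1 divides 2, solutions exist.

Step 2: Apply extended Euclidean algorithm to find gcd.
We find integers such that 73*x0 + 48*y0 = 1

Step 3: Scale the particular solution.
Multiply by 2/1 = 2:
u = -46, v = 70

Step 4: Verify.
73*(-46) + 48*(70) = 2 = 2 ✓

u = -46, v = 70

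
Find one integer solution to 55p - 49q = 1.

Step 1: Check solvability.
gcd(55, 49) = 1
Since 1 divides 1, solutions exist.

Step 2: Apply extended Euclidean algorithm to find gcd.
We find integers such that 55*x0 + 49*y0 = 1

Step 3: Scale the particular solution.
Multiply by 1/1 = 1:
p = -8, q = -9

Step 4: Verify.
55*(-8) - 49*(-9) = 1 = 1 ✓

p = -8, q = -9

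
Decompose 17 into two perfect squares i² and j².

We need to find integers i, j > 0 such that i² + j² = 17.
Trying i = 1: j² = 17 - 1² = 17 - 1 = 16
j = 4
Check: 1² + 4² = 1 + 16 = 17 ✓

17 = 1² + 4²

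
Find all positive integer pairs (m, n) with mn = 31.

The positive divisors of 31 are: 1, 31.
Each divisor d gives the pair (d, 31/d):
(1, 31), (31, 1)

(1, 31), (31, 1)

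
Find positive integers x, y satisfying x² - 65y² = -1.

We need x² = 65y² - 1. Try successive y:
y = 1: x² = 65·1² - 1 = 64 = 8² ✓
Check: 8² - 65·1² = 64 - 65 = -1 ✓

x = 8, y = 1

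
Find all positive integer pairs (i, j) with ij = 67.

The positive divisors of 67 are: 1, 67.
Each divisor d gives the pair (d, 67/d):
(1, 67), (67, 1)

(1, 67), (67, 1)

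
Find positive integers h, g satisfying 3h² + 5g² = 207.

Try small values of h and check whether (207 - 3h²)/5 is a perfect square.
h = 3: 3·3² = 27, so 5g² = 207 - 27 = 180, giving g² = 36, g = 6.
Check: 3·3² + 5·6² = 27 + 180 = 207 ✓

h = 3, g = 6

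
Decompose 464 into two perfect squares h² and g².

We need to find integers h, g > 0 such that h² + g² = 464.
Trying h = 8: g² = 464 - 8² = 464 - 64 = 400
g = 20
Check: 8² + 20² = 64 + 400 = 464 ✓

464 = 8² + 20²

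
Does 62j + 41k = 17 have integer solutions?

Step 1: Compute gcd(62, 41).
gcd(62, 41) = 1

Step 2: Check divisibility.
Does 1 divide 17? 17 = 1 x 17, so yes.

By the theorem on linear Diophantine equations, 62j + 41k = 17 has integer solutions if and only if gcd(62, 41) divides 17. Since 1 | 17, solutions exist.

Yes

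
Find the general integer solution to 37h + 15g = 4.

Step 1: Compute gcd(37, 15) = 1.
Since 1 divides 4, solutions exist.

Step 2: Find a particular solution using extended Euclidean algorithm.
We get h₀ = -8, g₀ = 20.
Check: 37*-8 + 15*20 = 4 = 4 ✓

Step 3: Write the general solution.
h = -8 + (15/1)t = -8 + 15t
g = 20 - (37/1)t = 20 - 37t
for any integer t.

h = -8 + 15t, g = 20 - 37t for integer t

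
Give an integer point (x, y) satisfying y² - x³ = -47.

Try small integer x values and check whether x³ - 47 is a perfect square.
x = 6: x³ - 47 = 6³ - 47 = 216 - 47 = 169
Is 169 a perfect square? 13² = 169 ✓
So (x, y) = (6, -13) is a solution.

x = 6, y = -13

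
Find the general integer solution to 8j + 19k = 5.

Step 1: Compute gcd(8, 19) = 1.
Since 1 divides 5, solutions exist.

Step 2: Find a particular solution using extended Euclidean algorithm.
We get j₀ = -35, k₀ = 15.
Check: 8*-35 + 19*15 = 5 = 5 ✓

Step 3: Write the general solution.
j = -35 + (19/1)t = -35 + 19t
k = 15 - (8/1)t = 15 - 8t
for any integer t.

j = -35 + 19t, k = 15 - 8t for integer t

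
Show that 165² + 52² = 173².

Compute a² + b²:
165² + 52² = 27225 + 2704 = 29929
Compute c²:
173² = 29929
Since 29929 = 29929, it is a Pythagorean triple.

Yes, it is a Pythagorean triple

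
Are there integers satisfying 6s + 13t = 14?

Step 1: Compute gcd(6, 13).
gcd(6, 13) = 1

Step 2: Check divisibility.
Does 1 divide 14? 14 = 1 x 14, so yes.

By the theorem on linear Diophantine equations, 6s + 13t = 14 has integer solutions if and only if gcd(6, 13) divides 14. Since 1 | 14, solutions exist.

Yes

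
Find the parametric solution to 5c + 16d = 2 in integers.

Step 1: Compute gcd(5, 16) = 1.
Since 1 divides 2, solutions exist.

Step 2: Find a particular solution using extended Euclidean algorithm.
We get c₀ = -6, d₀ = 2.
Check: 5*-6 + 16*2 = 2 = 2 ✓

Step 3: Write the general solution.
c = -6 + (16/1)t = -6 + 16t
d = 2 - (5/1)t = 2 - 5t
for any integer t.

c = -6 + 16t, d = 2 - 5t for integer t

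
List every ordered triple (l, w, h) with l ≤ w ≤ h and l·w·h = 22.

Iterate l from 1 to ⌊22^(1/3)⌋. For each l dividing 22, iterate w ≥ l with w dividing 22/l, and set h = 22/(l·w).
Triples found (2): (1×1×22), (1×2×11)

(1×1×22), (1×2×11)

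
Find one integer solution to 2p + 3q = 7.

Step 1: Check solvability.
gcd(2, 3) = 1
Since 1 divides 7, solutions exist.

Step 2: Apply extended Euclidean algorithm to find gcd.
We find integers such that 2*x0 + 3*y0 = 1

Step 3: Scale the particular solution.
Multiply by 7/1 = 7:
p = -7, q = 7

Step 4: Verify.
2*(-7) + 3*(7) = 7 = 7 ✓

p = -7, q = 7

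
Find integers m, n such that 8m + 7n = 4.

Step 1: Check solvability.
gcd(8, 7) = 1
Since 1 divides 4, solutions exist.

Step 2: Apply extended Euclidean algorithm to find gcd.
We find integers such that 8*x0 + 7*y0 = 1

Step 3: Scale the particular solution.
Multiply by 4/1 = 4:
m = 4, n = -4

Step 4: Verify.
8*(4) + 7*(-4) = 4 = 4 ✓

m = 4, n = -4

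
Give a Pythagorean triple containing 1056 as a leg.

We need the other leg and hypotenuse such that 1056² + x² = c².
Take x = 1260, c = 1644: 1056² + 1260² = 1115136 + 1587600 = 2702736 = 1644² ✓
Triple: (1260, 1056, 1644)

(1260, 1056, 1644)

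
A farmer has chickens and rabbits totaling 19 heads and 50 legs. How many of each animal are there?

Let c = chickens, r = rabbits.
Heads: c + r = 19
Legs: 2c + 4r = 50
From the first equation, c = 19 - r. Substitute:
2(19 - r) + 4r = 50
38 + 2r = 50
r = (50 - 38)/2 = 6
c = 19 - 6 = 13

Chickens: 13, Rabbits: 6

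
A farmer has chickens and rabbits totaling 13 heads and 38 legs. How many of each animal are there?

Let c = chickens, r = rabbits.
Heads: c + r = 13
Legs: 2c + 4r = 38
From the first equation, c = 13 - r. Substitute:
2(13 - r) + 4r = 38
26 + 2r = 38
r = (38 - 26)/2 = 6
c = 13 - 6 = 7

Chickens: 7, Rabbits: 6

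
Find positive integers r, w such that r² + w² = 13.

Search for r with 13 - r² a perfect square.
r = 2: 13 - 2² = 13 - 4 = 9 = 3² ✓
So r = 2, w = 3.

r = 2, w = 3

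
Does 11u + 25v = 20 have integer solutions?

Step 1: Compute gcd(11, 25).
gcd(11, 25) = 1

Step 2: Check divisibility.
Does 1 divide 20? 20 = 1 x 20, so yes.

By the theorem on linear Diophantine equations, 11u + 25v = 20 has integer solutions if and only if gcd(11, 25) divides 20. Since 1 | 20, solutions exist.

Yes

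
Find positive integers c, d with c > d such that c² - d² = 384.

Factor: c² - d² = (c+d)(c-d) = 384.
We need two factors of 384 with the same parity.
Use c+d = 192 and c-d = 2 (product 192·2 = 384).
Adding: 2c = 194, so c = 97.
Subtracting: 2d = 190, so d = 95.
Check: 97² - 95² = 9409 - 9025 = 384 ✓

c = 97, d = 95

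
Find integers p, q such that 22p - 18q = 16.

Step 1: Check solvability.
gcd(22, 18) = 2
Since 2 divides 16, solutions exist.

Step 2: Apply extended Euclidean algorithm to find gcd.
We find integers such that 22*x0 + 18*y0 = 2

Step 3: Scale the particular solution.
Multiply by 16/2 = 8:
p = -32, q = -40

Step 4: Verify.
22*(-32) - 18*(-40) = 16 = 16 ✓

p = -32, q = -40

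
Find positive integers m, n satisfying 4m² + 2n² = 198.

Try small values of m and check whether (198 - 4m²)/2 is a perfect square.
m = 5: 4·5² = 100, so 2n² = 198 - 100 = 98, giving n² = 49, n = 7.
Check: 4·5² + 2·7² = 100 + 98 = 198 ✓

m = 5, n = 7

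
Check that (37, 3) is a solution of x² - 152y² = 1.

Compute x² = 37² = 1369
Compute 152y² = 152·3² = 152·9 = 1368
x² - 152y² = 1369 - 1368 = 1
Since this equals 1, (37, 3) is a solution.

Yes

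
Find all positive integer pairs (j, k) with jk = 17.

The positive divisors of 17 are: 1, 17.
Each divisor d gives the pair (d, 17/d):
(1, 17), (17, 1)

(1, 17), (17, 1)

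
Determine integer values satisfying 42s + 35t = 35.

Step 1: Check solvability.
gcd(42, 35) = 7
Since 7 divides 35, solutions exist.

Step 2: Apply extended Euclidean algorithm to find gcd.
We find integers such that 42*x0 + 35*y0 = 7

Step 3: Scale the particular solution.
Multiply by 35/7 = 5:
s = 5, t = -5

Step 4: Verify.
42*(5) + 35*(-5) = 35 = 35 ✓

s = 5, t = -5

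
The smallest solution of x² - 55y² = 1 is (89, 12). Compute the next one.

Solutions to x² - Dy² = 1 are generated by powers of (x₀ + y₀√D).
The next solution satisfies x₁ + y₁√55 = (x₀ + y₀√55)², giving:
x₁ = x₀² + 55y₀² = 89² + 55·12² = 7921 + 7920 = 15841
y₁ = 2x₀y₀ = 2·89·12 = 2136

Verify: 15841² - 55·2136² = 250937281 - 250937280 = 1 ✓

x = 15841, y = 2136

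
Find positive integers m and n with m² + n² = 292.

We need to find integers m, n > 0 such that m² + n² = 292.
Trying m = 6: n² = 292 - 6² = 292 - 36 = 256
n = 16
Check: 6² + 16² = 36 + 256 = 292 ✓

292 = 6² + 16²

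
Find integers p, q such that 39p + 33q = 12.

Step 1: Check solvability.
gcd(39, 33) = 3
Since 3 divides 12, solutions exist.

Step 2: Apply extended Euclidean algorithm to find gcd.
We find integers such that 39*x0 + 33*y0 = 3

Step 3: Scale the particular solution.
Multiply by 12/3 = 4:
p = -20, q = 24

Step 4: Verify.
39*(-20) + 33*(24) = 12 = 12 ✓

p = -20, q = 24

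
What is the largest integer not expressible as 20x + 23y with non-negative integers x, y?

For two coprime denominations a and b, the Frobenius number (largest value not representable as a non-negative combination) is ab - a - b.
Here gcd(20, 23) = 1, so they are coprime.
F(20, 23) = 20·23 - 20 - 23 = 460 - 43 = 417

417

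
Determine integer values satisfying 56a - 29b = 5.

Step 1: Check solvability.
gcd(56, 29) = 1
Since 1 divides 5, solutions exist.

Step 2: Apply extended Euclidean algorithm to find gcd.
We find integers such that 56*x0 + 29*y0 = 1

Step 3: Scale the particular solution.
Multiply by 5/1 = 5:
a = 70, b = 135

Step 4: Verify.
56*(70) - 29*(135) = 5 = 5 ✓

a = 70, b = 135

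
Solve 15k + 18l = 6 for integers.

Step 1: Check solvability.
gcd(15, 18) = 3
Since 3 divides 6, solutions exist.

Step 2: Apply extended Euclidean algorithm to find gcd.
We find integers such that 15*x0 + 18*y0 = 3

Step 3: Scale the particular solution.
Multiply by 6/3 = 2:
k = -2, l = 2

Step 4: Verify.
15*(-2) + 18*(2) = 6 = 6 ✓

k = -2, l = 2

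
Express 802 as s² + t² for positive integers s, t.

We need to find integers s, t > 0 such that s² + t² = 802.
Trying s = 19: t² = 802 - 19² = 802 - 361 = 441
t = 21
Check: 19² + 21² = 361 + 441 = 802 ✓

802 = 19² + 21²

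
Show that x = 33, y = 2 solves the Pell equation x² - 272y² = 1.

Compute x² = 33² = 1089
Compute 272y² = 272·2² = 272·4 = 1088
x² - 272y² = 1089 - 1088 = 1
Since this equals 1, (33, 2) is a solution.

Yes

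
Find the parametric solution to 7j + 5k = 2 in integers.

Step 1: Compute gcd(7, 5) = 1.
Since 1 divides 2, solutions exist.

Step 2: Find a particular solution using extended Euclidean algorithm.
We get j₀ = -4, k₀ = 6.
Check: 7*-4 + 5*6 = 2 = 2 ✓

Step 3: Write the general solution.
j = -4 + (5/1)t = -4 + 5t
k = 6 - (7/1)t = 6 - 7t
for any integer t.

j = -4 + 5t, k = 6 - 7t for integer t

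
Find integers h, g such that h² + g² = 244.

We need to find integers h, g > 0 such that h² + g² = 244.
Trying h = 10: g² = 244 - 10² = 244 - 100 = 144
g = 12
Check: 10² + 12² = 100 + 144 = 244 ✓

244 = 10² + 12²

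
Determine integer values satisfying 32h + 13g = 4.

Step 1: Check solvability.
gcd(32, 13) = 1
Since 1 divides 4, solutions exist.

Step 2: Apply extended Euclidean algorithm to find gcd.
We find integers such that 32*x0 + 13*y0 = 1

Step 3: Scale the particular solution.
Multiply by 4/1 = 4:
h = -8, g = 20

Step 4: Verify.
32*(-8) + 13*(20) = 4 = 4 ✓

h = -8, g = 20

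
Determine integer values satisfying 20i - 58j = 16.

Step 1: Check solvability.
gcd(20, 58) = 2
Since 2 divides 16, solutions exist.

Step 2: Apply extended Euclidean algorithm to find gcd.
We find integers such that 20*x0 + 58*y0 = 2

Step 3: Scale the particular solution.
Multiply by 16/2 = 8:
i = 24, j = 8

Step 4: Verify.
20*(24) - 58*(8) = 16 = 16 ✓

i = 24, j = 8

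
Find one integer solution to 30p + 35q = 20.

Step 1: Check solvability.
gcd(30, 35) = 5
Since 5 divides 20, solutions exist.

Step 2: Apply extended Euclidean algorithm to find gcd.
We find integers such that 30*x0 + 35*y0 = 5

Step 3: Scale the particular solution.
Multiply by 20/5 = 4:
p = -4, q = 4

Step 4: Verify.
30*(-4) + 35*(4) = 20 = 20 ✓

p = -4, q = 4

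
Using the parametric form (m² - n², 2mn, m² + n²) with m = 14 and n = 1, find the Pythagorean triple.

a = m² - n² = 196 - 1 = 195
b = 2mn = 2·14·1 = 28
c = m² + n² = 196 + 1 = 197
Verify: 195² + 28² = 38025 + 784 = 38809 = 197² ✓

(195, 28, 197)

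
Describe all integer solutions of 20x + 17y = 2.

Step 1: Compute gcd(20, 17) = 1.
Since 1 divides 2, solutions exist.

Step 2: Find a particular solution using extended Euclidean algorithm.
We get x₀ = 12, y₀ = -14.
Check: 20*12 + 17*-14 = 2 = 2 ✓

Step 3: Write the general solution.
x = 12 + (17/1)t = 12 + 17t
y = -14 - (20/1)t = -14 - 20t
for any integer t.

x = 12 + 17t, y = -14 - 20t for integer t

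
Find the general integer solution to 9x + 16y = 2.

Step 1: Compute gcd(9, 16) = 1.
Since 1 divides 2, solutions exist.

Step 2: Find a particular solution using extended Euclidean algorithm.
We get x₀ = -14, y₀ = 8.
Check: 9*-14 + 16*8 = 2 = 2 ✓

Step 3: Write the general solution.
x = -14 + (16/1)t = -14 + 16t
y = 8 - (9/1)t = 8 - 9t
for any integer t.

x = -14 + 16t, y = 8 - 9t for integer t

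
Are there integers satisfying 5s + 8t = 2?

Step 1: Compute gcd(5, 8).
gcd(5, 8) = 1

Step 2: Check divisibility.
Does 1 divide 2? 2 = 1 x 2, so yes.

By the theorem on linear Diophantine equations, 5s + 8t = 2 has integer solutions if and only if gcd(5, 8) divides 2. Since 1 | 2, solutions exist.

Yes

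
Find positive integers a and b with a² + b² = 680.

We need to find integers a, b > 0 such that a² + b² = 680.
Trying a = 2: b² = 680 - 2² = 680 - 4 = 676
b = 26
Check: 2² + 26² = 4 + 676 = 680 ✓

680 = 2² + 26²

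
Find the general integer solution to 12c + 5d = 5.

Step 1: Compute gcd(12, 5) = 1.
Since 1 divides 5, solutions exist.

Step 2: Find a particular solution using extended Euclidean algorithm.
We get c₀ = -10, d₀ = 25.
Check: 12*-10 + 5*25 = 5 = 5 ✓

Step 3: Write the general solution.
c = -10 + (5/1)t = -10 + 5t
d = 25 - (12/1)t = 25 - 12t
for any integer t.

c = -10 + 5t, d = 25 - 12t for integer t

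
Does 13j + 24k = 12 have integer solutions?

Step 1: Compute gcd(13, 24).
gcd(13, 24) = 1

Step 2: Check divisibility.
Does 1 divide 12? 12 = 1 x 12, so yes.

By the theorem on linear Diophantine equations, 13j + 24k = 12 has integer solutions if and only if gcd(13, 24) divides 12. Since 1 | 12, solutions exist.

Yes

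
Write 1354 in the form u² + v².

We need to find integers u, v > 0 such that u² + v² = 1354.
Trying u = 25: v² = 1354 - 25² = 1354 - 625 = 729
v = 27
Check: 25² + 27² = 625 + 729 = 1354 ✓

1354 = 25² + 27²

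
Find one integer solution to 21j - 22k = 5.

Step 1: Check solvability.
gcd(21, 22) = 1
Since 1 divides 5, solutions exist.

Step 2: Apply extended Euclidean algorithm to find gcd.
We find integers such that 21*x0 + 22*y0 = 1

Step 3: Scale the particular solution.
Multiply by 5/1 = 5:
j = -5, k = -5

Step 4: Verify.
21*(-5) - 22*(-5) = 5 = 5 ✓

j = -5, k = -5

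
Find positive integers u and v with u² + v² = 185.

We need to find integers u, v > 0 such that u² + v² = 185.
Trying u = 4: v² = 185 - 4² = 185 - 16 = 169
v = 13
Check: 4² + 13² = 16 + 169 = 185 ✓

185 = 4² + 13²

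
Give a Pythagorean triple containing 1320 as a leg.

We need the other leg and hypotenuse such that 1320² + x² = c².
Take x = 4256, c = 4456: 1320² + 4256² = 1742400 + 18113536 = 19855936 = 4456² ✓
Triple: (1320, 4256, 4456)

(1320, 4256, 4456)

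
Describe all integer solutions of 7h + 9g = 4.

Step 1: Compute gcd(7, 9) = 1.
Since 1 divides 4, solutions exist.

Step 2: Find a particular solution using extended Euclidean algorithm.
We get h₀ = 16, g₀ = -12.
Check: 7*16 + 9*-12 = 4 = 4 ✓

Step 3: Write the general solution.
h = 16 + (9/1)t = 16 + 9t
g = -12 - (7/1)t = -12 - 7t
for any integer t.

h = 16 + 9t, g = -12 - 7t for integer t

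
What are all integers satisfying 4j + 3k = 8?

Step 1: Compute gcd(4, 3) = 1.
Since 1 divides 8, solutions exist.

Step 2: Find a particular solution using extended Euclidean algorithm.
We get j₀ = 8, k₀ = -8.
Check: 4*8 + 3*-8 = 8 = 8 ✓

Step 3: Write the general solution.
j = 8 + (3/1)t = 8 + 3t
k = -8 - (4/1)t = -8 - 4t
for any integer t.

j = 8 + 3t, k = -8 - 4t for integer t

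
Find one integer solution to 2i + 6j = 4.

Step 1: Check solvability.
gcd(2, 6) = 2
Since 2 divides 4, solutions exist.

Step 2: Apply extended Euclidean algorithm to find gcd.
We find integers such that 2*x0 + 6*y0 = 2

Step 3: Scale the particular solution.
Multiply by 4/2 = 2:
i = 2, j = 0

Step 4: Verify.
2*(2) + 6*(0) = 4 = 4 ✓

i = 2, j = 0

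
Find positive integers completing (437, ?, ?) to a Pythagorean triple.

We need the other leg and hypotenuse such that 437² + x² = c².
Take x = 84, c = 445: 437² + 84² = 190969 + 7056 = 198025 = 445² ✓
Triple: (437, 84, 445)

(437, 84, 445)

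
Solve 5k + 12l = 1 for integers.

Step 1: Check solvability.
gcd(5, 12) = 1
Since 1 divides 1, solutions exist.

Step 2: Apply extended Euclidean algorithm to find gcd.
We find integers such that 5*x0 + 12*y0 = 1

Step 3: Scale the particular solution.
Multiply by 1/1 = 1:
k = 5, l = -2

Step 4: Verify.
5*(5) + 12*(-2) = 1 = 1 ✓

k = 5, l = -2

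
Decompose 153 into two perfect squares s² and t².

We need to find integers s, t > 0 such that s² + t² = 153.
Trying s = 3: t² = 153 - 3² = 153 - 9 = 144
t = 12
Check: 3² + 12² = 9 + 144 = 153 ✓

153 = 3² + 12²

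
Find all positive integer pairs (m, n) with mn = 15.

The positive divisors of 15 are: 1, 3, 5, 15.
Each divisor d gives the pair (d, 15/d):
(1, 15), (3, 5), (5, 3), (15, 1)

(1, 15), (3, 5), (5, 3), (15, 1)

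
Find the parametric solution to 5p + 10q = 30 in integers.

Step 1: Compute gcd(5, 10) = 5.
Since 5 divides 30, solutions exist.

Step 2: Find a particular solution using extended Euclidean algorithm.
We get p₀ = 6, q₀ = 0.
Check: 5*6 + 10*0 = 30 = 30 ✓

Step 3: Write the general solution.
p = 6 + (10/5)t = 6 + 2t
q = 0 - (5/5)t = 0 - 1t
for any integer t.

p = 6 + 2t, q = 0 - 1t for integer t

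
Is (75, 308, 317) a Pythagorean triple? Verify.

Compute a² + b² = 75² + 308² = 5625 + 94864 = 100489
Compute c² = 317² = 100489
Since 100489 = 100489, confirmed.

Yes, it is a Pythagorean triple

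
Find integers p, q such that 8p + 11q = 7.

Step 1: Check solvability.
gcd(8, 11) = 1
Since 1 divides 7, solutions exist.

Step 2: Apply extended Euclidean algorithm to find gcd.
We find integers such that 8*x0 + 11*y0 = 1

Step 3: Scale the particular solution.
Multiply by 7/1 = 7:
p = -28, q = 21

Step 4: Verify.
8*(-28) + 11*(21) = 7 = 7 ✓

p = -28, q = 21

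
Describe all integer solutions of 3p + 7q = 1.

Step 1: Compute gcd(3, 7) = 1.
Since 1 divides 1, solutions exist.

Step 2: Find a particular solution using extended Euclidean algorithm.
We get p₀ = -2, q₀ = 1.
Check: 3*-2 + 7*1 = 1 = 1 ✓

Step 3: Write the general solution.
p = -2 + (7/1)t = -2 + 7t
q = 1 - (3/1)t = 1 - 3t
for any integer t.

p = -2 + 7t, q = 1 - 3t for integer t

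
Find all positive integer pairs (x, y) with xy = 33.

The positive divisors of 33 are: 1, 3, 11, 33.
Each divisor d gives the pair (d, 33/d):
(1, 33), (3, 11), (11, 3), (33, 1)

(1, 33), (3, 11), (11, 3), (33, 1)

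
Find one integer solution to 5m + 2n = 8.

Step 1: Check solvability.
gcd(5, 2) = 1
Since 1 divides 8, solutions exist.

Step 2: Apply extended Euclidean algorithm to find gcd.
We find integers such that 5*x0 + 2*y0 = 1

Step 3: Scale the particular solution.
Multiply by 8/1 = 8:
m = 8, n = -16

Step 4: Verify.
5*(8) + 2*(-16) = 8 = 8 ✓

m = 8, n = -16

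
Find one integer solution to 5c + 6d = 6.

Step 1: Check solvability.
gcd(5, 6) = 1
Since 1 divides 6, solutions exist.

Step 2: Apply extended Euclidean algorithm to find gcd.
We find integers such that 5*x0 + 6*y0 = 1

Step 3: Scale the particular solution.
Multiply by 6/1 = 6:
c = -6, d = 6

Step 4: Verify.
5*(-6) + 6*(6) = 6 = 6 ✓

c = -6, d = 6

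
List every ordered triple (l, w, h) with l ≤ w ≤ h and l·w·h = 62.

Iterate l from 1 to ⌊62^(1/3)⌋. For each l dividing 62, iterate w ≥ l with w dividing 62/l, and set h = 62/(l·w).
Triples found (2): (1×1×62), (1×2×31)

(1×1×62), (1×2×31)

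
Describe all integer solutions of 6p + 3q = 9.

Step 1: Compute gcd(6, 3) = 3.
Since 3 divides 9, solutions exist.

Step 2: Find a particular solution using extended Euclidean algorithm.
We get p₀ = 0, q₀ = 3.
Check: 6*0 + 3*3 = 9 = 9 ✓

Step 3: Write the general solution.
p = 0 + (3/3)t = 0 + 1t
q = 3 - (6/3)t = 3 - 2t
for any integer t.

p = 0 + 1t, q = 3 - 2t for integer t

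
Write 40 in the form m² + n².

We need to find integers m, n > 0 such that m² + n² = 40.
Trying m = 2: n² = 40 - 2² = 40 - 4 = 36
n = 6
Check: 2² + 6² = 4 + 36 = 40 ✓

40 = 2² + 6²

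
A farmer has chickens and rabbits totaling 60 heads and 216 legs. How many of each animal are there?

Let c = chickens, r = rabbits.
Heads: c + r = 60
Legs: 2c + 4r = 216
From the first equation, c = 60 - r. Substitute:
2(60 - r) + 4r = 216
120 + 2r = 216
r = (216 - 120)/2 = 48
c = 60 - 48 = 12

Chickens: 12, Rabbits: 48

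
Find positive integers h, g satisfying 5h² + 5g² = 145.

Try small values of h and check whether (145 - 5h²)/5 is a perfect square.
h = 2: 5·2² = 20, so 5g² = 145 - 20 = 125, giving g² = 25, g = 5.
Check: 5·2² + 5·5² = 20 + 125 = 145 ✓

h = 2, g = 5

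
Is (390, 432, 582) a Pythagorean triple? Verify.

Compute a² + b² = 390² + 432² = 152100 + 186624 = 338724
Compute c² = 582² = 338724
Since 338724 = 338724, confirmed.

Yes, it is a Pythagorean triple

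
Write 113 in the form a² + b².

We need to find integers a, b > 0 such that a² + b² = 113.
Trying a = 7: b² = 113 - 7² = 113 - 49 = 64
b = 8
Check: 7² + 8² = 49 + 64 = 113 ✓

113 = 7² + 8²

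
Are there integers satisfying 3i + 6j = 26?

Step 1: Compute gcd(3, 6).
gcd(3, 6) = 3

Step 2: Check divisibility.
Does 3 divide 26? 26 = 3 x 8 + 2, so no.

By the theorem on linear Diophantine equations, 3i + 6j = 26 has integer solutions if and only if gcd(3, 6) divides 26. Since 3 does not divide 26, no solutions exist.

No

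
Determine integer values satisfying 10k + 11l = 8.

Step 1: Check solvability.
gcd(10, 11) = 1
Since 1 divides 8, solutions exist.

Step 2: Apply extended Euclidean algorithm to find gcd.
We find integers such that 10*x0 + 11*y0 = 1

Step 3: Scale the particular solution.
Multiply by 8/1 = 8:
k = -8, l = 8

Step 4: Verify.
10*(-8) + 11*(8) = 8 = 8 ✓

k = -8, l = 8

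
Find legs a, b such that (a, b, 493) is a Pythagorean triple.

We need a² + b² = 493² = 243049.
Trying: 155² + 468² = 24025 + 219024 = 243049 ✓

(155, 468, 493)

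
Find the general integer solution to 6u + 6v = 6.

Step 1: Compute gcd(6, 6) = 6.
Since 6 divides 6, solutions exist.

Step 2: Find a particular solution using extended Euclidean algorithm.
We get u₀ = 0, v₀ = 1.
Check: 6*0 + 6*1 = 6 = 6 ✓

Step 3: Write the general solution.
u = 0 + (6/6)t = 0 + 1t
v = 1 - (6/6)t = 1 - 1t
for any integer t.

u = 0 + 1t, v = 1 - 1t for integer t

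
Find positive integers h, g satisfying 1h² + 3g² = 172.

Try small values of h and check whether (172 - 1h²)/3 is a perfect square.
h = 5: 1·5² = 25, so 3g² = 172 - 25 = 147, giving g² = 49, g = 7.
Check: 1·5² + 3·7² = 25 + 147 = 172 ✓

h = 5, g = 7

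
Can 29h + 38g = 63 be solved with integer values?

Step 1: Compute gcd(29, 38).
gcd(29, 38) = 1

Step 2: Check divisibility.
Does 1 divide 63? 63 = 1 x 63, so yes.

By the theorem on linear Diophantine equations, 29h + 38g = 63 has integer solutions if and only if gcd(29, 38) divides 63. Since 1 | 63, solutions exist.

Yes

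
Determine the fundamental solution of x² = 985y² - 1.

We need x² = 985y² - 1. Try successive y:
y = 1: x² = 985·1² - 1 = 984, not a perfect square
y = 2: x² = 985·2² - 1 = 3939, not a perfect square
y = 3: x² = 985·3² - 1 = 8864, not a perfect square
...
y = 13: x² = 985·13² - 1 = 166464 = 408² ✓
Check: 408² - 985·13² = 166464 - 166465 = -1 ✓

x = 408, y = 13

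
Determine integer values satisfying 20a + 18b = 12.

Step 1: Check solvability.
gcd(20, 18) = 2
Since 2 divides 12, solutions exist.

Step 2: Apply extended Euclidean algorithm to find gcd.
We find integers such that 20*x0 + 18*y0 = 2

Step 3: Scale the particular solution.
Multiply by 12/2 = 6:
a = 6, b = -6

Step 4: Verify.
20*(6) + 18*(-6) = 12 = 12 ✓

a = 6, b = -6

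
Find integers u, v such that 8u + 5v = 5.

Step 1: Check solvability.
gcd(8, 5) = 1
Since 1 divides 5, solutions exist.

Step 2: Apply extended Euclidean algorithm to find gcd.
We find integers such that 8*x0 + 5*y0 = 1

Step 3: Scale the particular solution.
Multiply by 5/1 = 5:
u = 10, v = -15

Step 4: Verify.
8*(10) + 5*(-15) = 5 = 5 ✓

u = 10, v = -15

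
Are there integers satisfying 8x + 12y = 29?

Step 1: Compute gcd(8, 12).
gcd(8, 12) = 4

Step 2: Check divisibility.
Does 4 divide 29? 29 = 4 x 7 + 1, so no.

By the theorem on linear Diophantine equations, 8x + 12y = 29 has integer solutions if and only if gcd(8, 12) divides 29. Since 4 does not divide 29, no solutions exist.

No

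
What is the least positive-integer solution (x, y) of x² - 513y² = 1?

We seek the smallest positive integers (x, y) with x² - 513y² = 1, i.e., x² = 513y² + 1.
Try successive y values:
y = 1: x² = 513·1² + 1 = 514, not a perfect square
y = 2: x² = 513·2² + 1 = 2053, not a perfect square
y = 3: x² = 513·3² + 1 = 4618, not a perfect square
... continuing the search (or via continued fractions) ...
y = 608020: x² = 513·608020² + 1 = 189650108365201, x = 13771351 ✓

Verify: 13771351² - 513·608020² = 189650108365201 - 189650108365200 = 1 ✓

x = 13771351, y = 608020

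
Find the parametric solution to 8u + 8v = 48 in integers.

Step 1: Compute gcd(8, 8) = 8.
Since 8 divides 48, solutions exist.

Step 2: Find a particular solution using extended Euclidean algorithm.
We get u₀ = 0, v₀ = 6.
Check: 8*0 + 8*6 = 48 = 48 ✓

Step 3: Write the general solution.
u = 0 + (8/8)t = 0 + 1t
v = 6 - (8/8)t = 6 - 1t
for any integer t.

u = 0 + 1t, v = 6 - 1t for integer t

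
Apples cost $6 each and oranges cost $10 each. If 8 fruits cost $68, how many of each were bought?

Let a = apples, o = oranges.
a + o = 8
6a + 10o = 68
Substitute o = 8 - a:
6a + 10(8 - a) = 68
(6 - 10)a = 68 - 80
-4a = -12
a = 3, o = 8 - 3 = 5

Apples: 3, Oranges: 5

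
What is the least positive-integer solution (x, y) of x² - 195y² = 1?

We seek the smallest positive integers (x, y) with x² - 195y² = 1, i.e., x² = 195y² + 1.
Try successive y values:
y = 1: x² = 195·1² + 1 = 196, x = 14 ✓

Verify: 14² - 195·1² = 196 - 195 = 1 ✓

x = 14, y = 1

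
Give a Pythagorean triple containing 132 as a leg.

We need the other leg and hypotenuse such that 132² + x² = c².
Take x = 475, c = 493: 132² + 475² = 17424 + 225625 = 243049 = 493² ✓
Triple: (475, 132, 493)

(475, 132, 493)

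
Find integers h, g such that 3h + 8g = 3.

Step 1: Check solvability.
gcd(3, 8) = 1
Since 1 divides 3, solutions exist.

Step 2: Apply extended Euclidean algorithm to find gcd.
We find integers such that 3*x0 + 8*y0 = 1

Step 3: Scale the particular solution.
Multiply by 3/1 = 3:
h = 9, g = -3

Step 4: Verify.
3*(9) + 8*(-3) = 3 = 3 ✓

h = 9, g = -3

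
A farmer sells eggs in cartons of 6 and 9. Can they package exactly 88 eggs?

We need non-negative a, b with 6a + 9b = 88.
gcd(6, 9) = 3, and 3 does not divide 88.
No integer solutions exist.

No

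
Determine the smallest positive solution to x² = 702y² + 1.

We seek the smallest positive integers (x, y) with x² - 702y² = 1, i.e., x² = 702y² + 1.
Try successive y values:
y = 1: x² = 702·1² + 1 = 703, not a perfect square
y = 2: x² = 702·2² + 1 = 2809, x = 53 ✓

Verify: 53² - 702·2² = 2809 - 2808 = 1 ✓

x = 53, y = 2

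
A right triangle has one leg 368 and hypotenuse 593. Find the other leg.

a² = c² - b² = 351649 - 135424 = 216225
a = 465

465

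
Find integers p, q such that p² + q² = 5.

We need to find integers p, q > 0 such that p² + q² = 5.
Trying p = 1: q² = 5 - 1² = 5 - 1 = 4
q = 2
Check: 1² + 2² = 1 + 4 = 5 ✓

5 = 1² + 2²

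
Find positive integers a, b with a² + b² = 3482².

We need a² + b² = 3482² = 12124324.
Trying: 118² + 3480² = 13924 + 12110400 = 12124324 ✓

(118, 3480, 3482)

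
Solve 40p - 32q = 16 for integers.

Step 1: Check solvability.
gcd(40, 32) = 8
Since 8 divides 16, solutions exist.

Step 2: Apply extended Euclidean algorithm to find gcd.
We find integers such that 40*x0 + 32*y0 = 8

Step 3: Scale the particular solution.
Multiply by 16/8 = 2:
p = 2, q = 2

Step 4: Verify.
40*(2) - 32*(2) = 16 = 16 ✓

p = 2, q = 2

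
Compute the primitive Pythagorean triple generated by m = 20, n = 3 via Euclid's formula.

a = m² - n² = 20² - 3² = 400 - 9 = 391
b = 2mn = 2·20·3 = 120
c = m² + n² = 400 + 9 = 409
Verify: 391² + 120² = 152881 + 14400 = 167281 = 409² ✓

(391, 120, 409)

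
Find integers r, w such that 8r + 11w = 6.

Step 1: Check solvability.
gcd(8, 11) = 1
Since 1 divides 6, solutions exist.

Step 2: Apply extended Euclidean algorithm to find gcd.
We find integers such that 8*x0 + 11*y0 = 1

Step 3: Scale the particular solution.
Multiply by 6/1 = 6:
r = -24, w = 18

Step 4: Verify.
8*(-24) + 11*(18) = 6 = 6 ✓

r = -24, w = 18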